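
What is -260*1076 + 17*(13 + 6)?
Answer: -279437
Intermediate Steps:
-260*1076 + 17*(13 + 6) = -279760 + 17*19 = -279760 + 323 = -279437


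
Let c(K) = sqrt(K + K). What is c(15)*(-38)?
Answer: -38*sqrt(30) ≈ -208.13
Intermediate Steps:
c(K) = sqrt(2)*sqrt(K) (c(K) = sqrt(2*K) = sqrt(2)*sqrt(K))
c(15)*(-38) = (sqrt(2)*sqrt(15))*(-38) = sqrt(30)*(-38) = -38*sqrt(30)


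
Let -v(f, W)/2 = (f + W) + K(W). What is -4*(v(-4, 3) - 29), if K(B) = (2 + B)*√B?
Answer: 108 + 40*√3 ≈ 177.28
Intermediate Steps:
K(B) = √B*(2 + B)
v(f, W) = -2*W - 2*f - 2*√W*(2 + W) (v(f, W) = -2*((f + W) + √W*(2 + W)) = -2*((W + f) + √W*(2 + W)) = -2*(W + f + √W*(2 + W)) = -2*W - 2*f - 2*√W*(2 + W))
-4*(v(-4, 3) - 29) = -4*((-2*3 - 2*(-4) - 2*√3*(2 + 3)) - 29) = -4*((-6 + 8 - 2*√3*5) - 29) = -4*((-6 + 8 - 10*√3) - 29) = -4*((2 - 10*√3) - 29) = -4*(-27 - 10*√3) = 108 + 40*√3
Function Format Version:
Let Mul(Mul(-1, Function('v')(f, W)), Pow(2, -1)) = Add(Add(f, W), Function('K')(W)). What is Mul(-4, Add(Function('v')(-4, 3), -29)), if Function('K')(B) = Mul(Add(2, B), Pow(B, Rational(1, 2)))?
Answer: Add(108, Mul(40, Pow(3, Rational(1, 2)))) ≈ 177.28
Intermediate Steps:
Function('K')(B) = Mul(Pow(B, Rational(1, 2)), Add(2, B))
Function('v')(f, W) = Add(Mul(-2, W), Mul(-2, f), Mul(-2, Pow(W, Rational(1, 2)), Add(2, W))) (Function('v')(f, W) = Mul(-2, Add(Add(f, W), Mul(Pow(W, Rational(1, 2)), Add(2, W)))) = Mul(-2, Add(Add(W, f), Mul(Pow(W, Rational(1, 2)), Add(2, W)))) = Mul(-2, Add(W, f, Mul(Pow(W, Rational(1, 2)), Add(2, W)))) = Add(Mul(-2, W), Mul(-2, f), Mul(-2, Pow(W, Rational(1, 2)), Add(2, W))))
Mul(-4, Add(Function('v')(-4, 3), -29)) = Mul(-4, Add(Add(Mul(-2, 3), Mul(-2, -4), Mul(-2, Pow(3, Rational(1, 2)), Add(2, 3))), -29)) = Mul(-4, Add(Add(-6, 8, Mul(-2, Pow(3, Rational(1, 2)), 5)), -29)) = Mul(-4, Add(Add(-6, 8, Mul(-10, Pow(3, Rational(1, 2)))), -29)) = Mul(-4, Add(Add(2, Mul(-10, Pow(3, Rational(1, 2)))), -29)) = Mul(-4, Add(-27, Mul(-10, Pow(3, Rational(1, 2))))) = Add(108, Mul(40, Pow(3, Rational(1, 2))))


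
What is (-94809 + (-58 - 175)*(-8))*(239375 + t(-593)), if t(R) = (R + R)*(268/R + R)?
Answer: -87666560505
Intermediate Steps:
t(R) = 2*R*(R + 268/R) (t(R) = (2*R)*(R + 268/R) = 2*R*(R + 268/R))
(-94809 + (-58 - 175)*(-8))*(239375 + t(-593)) = (-94809 + (-58 - 175)*(-8))*(239375 + (536 + 2*(-593)**2)) = (-94809 - 233*(-8))*(239375 + (536 + 2*351649)) = (-94809 + 1864)*(239375 + (536 + 703298)) = -92945*(239375 + 703834) = -92945*943209 = -87666560505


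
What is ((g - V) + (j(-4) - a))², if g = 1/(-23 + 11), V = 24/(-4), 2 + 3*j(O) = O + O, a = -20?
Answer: 73441/144 ≈ 510.01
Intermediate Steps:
j(O) = -⅔ + 2*O/3 (j(O) = -⅔ + (O + O)/3 = -⅔ + (2*O)/3 = -⅔ + 2*O/3)
V = -6 (V = 24*(-¼) = -6)
g = -1/12 (g = 1/(-12) = -1/12 ≈ -0.083333)
((g - V) + (j(-4) - a))² = ((-1/12 - 1*(-6)) + ((-⅔ + (⅔)*(-4)) - 1*(-20)))² = ((-1/12 + 6) + ((-⅔ - 8/3) + 20))² = (71/12 + (-10/3 + 20))² = (71/12 + 50/3)² = (271/12)² = 73441/144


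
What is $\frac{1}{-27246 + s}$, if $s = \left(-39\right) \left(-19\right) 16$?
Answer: $- \frac{1}{15390} \approx -6.4977 \cdot 10^{-5}$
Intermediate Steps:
$s = 11856$ ($s = 741 \cdot 16 = 11856$)
$\frac{1}{-27246 + s} = \frac{1}{-27246 + 11856} = \frac{1}{-15390} = - \frac{1}{15390}$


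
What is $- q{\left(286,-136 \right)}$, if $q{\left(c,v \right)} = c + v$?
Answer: $-150$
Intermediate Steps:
$- q{\left(286,-136 \right)} = - (286 - 136) = \left(-1\right) 150 = -150$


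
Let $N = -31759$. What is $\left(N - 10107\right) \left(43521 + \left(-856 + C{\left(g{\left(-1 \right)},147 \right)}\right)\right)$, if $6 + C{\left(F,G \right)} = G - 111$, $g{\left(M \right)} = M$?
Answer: $-1787468870$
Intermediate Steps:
$C{\left(F,G \right)} = -117 + G$ ($C{\left(F,G \right)} = -6 + \left(G - 111\right) = -6 + \left(-111 + G\right) = -117 + G$)
$\left(N - 10107\right) \left(43521 + \left(-856 + C{\left(g{\left(-1 \right)},147 \right)}\right)\right) = \left(-31759 - 10107\right) \left(43521 + \left(-856 + \left(-117 + 147\right)\right)\right) = - 41866 \left(43521 + \left(-856 + 30\right)\right) = - 41866 \left(43521 - 826\right) = \left(-41866\right) 42695 = -1787468870$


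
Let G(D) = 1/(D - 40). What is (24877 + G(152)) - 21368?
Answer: 393009/112 ≈ 3509.0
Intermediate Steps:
G(D) = 1/(-40 + D)
(24877 + G(152)) - 21368 = (24877 + 1/(-40 + 152)) - 21368 = (24877 + 1/112) - 21368 = 2786225/112 - 21368 = 393009/112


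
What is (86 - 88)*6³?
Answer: -432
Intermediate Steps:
(86 - 88)*6³ = -2*216 = -432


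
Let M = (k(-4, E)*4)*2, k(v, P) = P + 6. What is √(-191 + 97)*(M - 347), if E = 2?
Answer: -283*I*√94 ≈ -2743.8*I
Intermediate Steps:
k(v, P) = 6 + P
M = 64 (M = ((6 + 2)*4)*2 = (8*4)*2 = 32*2 = 64)
√(-191 + 97)*(M - 347) = √(-191 + 97)*(64 - 347) = √(-94)*(-283) = (I*√94)*(-283) = -283*I*√94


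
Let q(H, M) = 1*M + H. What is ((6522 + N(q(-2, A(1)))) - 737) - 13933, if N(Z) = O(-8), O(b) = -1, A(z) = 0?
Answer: -8149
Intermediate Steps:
q(H, M) = H + M (q(H, M) = M + H = H + M)
N(Z) = -1
((6522 + N(q(-2, A(1)))) - 737) - 13933 = ((6522 - 1) - 737) - 13933 = (6521 - 737) - 13933 = 5784 - 13933 = -8149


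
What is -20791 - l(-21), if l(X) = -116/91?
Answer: -1891865/91 ≈ -20790.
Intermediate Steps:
l(X) = -116/91 (l(X) = -116*1/91 = -116/91)
-20791 - l(-21) = -20791 - 1*(-116/91) = -20791 + 116/91 = -1891865/91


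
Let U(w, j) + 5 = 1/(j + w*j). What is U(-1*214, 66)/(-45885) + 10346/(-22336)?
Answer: -1668032760101/3601966626720 ≈ -0.46309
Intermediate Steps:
U(w, j) = -5 + 1/(j + j*w) (U(w, j) = -5 + 1/(j + w*j) = -5 + 1/(j + j*w))
U(-1*214, 66)/(-45885) + 10346/(-22336) = ((1 - 5*66 - 5*66*(-1*214))/(66*(1 - 1*214)))/(-45885) + 10346/(-22336) = ((1 - 330 - 5*66*(-214))/(66*(1 - 214)))*(-1/45885) + 10346*(-1/22336) = ((1/66)*(1 - 330 + 70620)/(-213))*(-1/45885) - 5173/11168 = ((1/66)*(-1/213)*70291)*(-1/45885) - 5173/11168 = -70291/14058*(-1/45885) - 5173/11168 = 70291/645051330 - 5173/11168 = -1668032760101/3601966626720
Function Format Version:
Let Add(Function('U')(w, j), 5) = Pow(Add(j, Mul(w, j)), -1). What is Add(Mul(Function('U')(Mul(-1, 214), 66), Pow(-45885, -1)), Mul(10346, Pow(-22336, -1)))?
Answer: Rational(-1668032760101, 3601966626720) ≈ -0.46309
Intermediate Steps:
Function('U')(w, j) = Add(-5, Pow(Add(j, Mul(j, w)), -1)) (Function('U')(w, j) = Add(-5, Pow(Add(j, Mul(w, j)), -1)) = Add(-5, Pow(Add(j, Mul(j, w)), -1)))
Add(Mul(Function('U')(Mul(-1, 214), 66), Pow(-45885, -1)), Mul(10346, Pow(-22336, -1))) = Add(Mul(Mul(Pow(66, -1), Pow(Add(1, Mul(-1, 214)), -1), Add(1, Mul(-5, 66), Mul(-5, 66, Mul(-1, 214)))), Pow(-45885, -1)), Mul(10346, Pow(-22336, -1))) = Add(Mul(Mul(Rational(1, 66), Pow(Add(1, -214), -1), Add(1, -330, Mul(-5, 66, -214))), Rational(-1, 45885)), Mul(10346, Rational(-1, 22336))) = Add(Mul(Mul(Rational(1, 66), Pow(-213, -1), Add(1, -330, 70620)), Rational(-1, 45885)), Rational(-5173, 11168)) = Add(Mul(Mul(Rational(1, 66), Rational(-1, 213), 70291), Rational(-1, 45885)), Rational(-5173, 11168)) = Add(Mul(Rational(-70291, 14058), Rational(-1, 45885)), Rational(-5173, 11168)) = Add(Rational(70291, 645051330), Rational(-5173, 11168)) = Rational(-1668032760101, 3601966626720)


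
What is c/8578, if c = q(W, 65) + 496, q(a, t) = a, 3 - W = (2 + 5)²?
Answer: 225/4289 ≈ 0.052460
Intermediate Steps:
W = -46 (W = 3 - (2 + 5)² = 3 - 1*7² = 3 - 1*49 = 3 - 49 = -46)
c = 450 (c = -46 + 496 = 450)
c/8578 = 450/8578 = 450*(1/8578) = 225/4289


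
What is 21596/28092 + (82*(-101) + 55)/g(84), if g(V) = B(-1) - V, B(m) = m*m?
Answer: 58226338/582909 ≈ 99.889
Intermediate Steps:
B(m) = m**2
g(V) = 1 - V (g(V) = (-1)**2 - V = 1 - V)
21596/28092 + (82*(-101) + 55)/g(84) = 21596/28092 + (82*(-101) + 55)/(1 - 1*84) = 21596*(1/28092) + (-8282 + 55)/(1 - 84) = 5399/7023 - 8227/(-83) = 5399/7023 - 8227*(-1/83) = 5399/7023 + 8227/83 = 58226338/582909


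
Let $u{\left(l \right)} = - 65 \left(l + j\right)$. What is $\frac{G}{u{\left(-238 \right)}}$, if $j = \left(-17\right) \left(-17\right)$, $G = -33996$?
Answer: $\frac{11332}{1105} \approx 10.255$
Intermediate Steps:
$j = 289$
$u{\left(l \right)} = -18785 - 65 l$ ($u{\left(l \right)} = - 65 \left(l + 289\right) = - 65 \left(289 + l\right) = -18785 - 65 l$)
$\frac{G}{u{\left(-238 \right)}} = - \frac{33996}{-18785 - -15470} = - \frac{33996}{-18785 + 15470} = - \frac{33996}{-3315} = \left(-33996\right) \left(- \frac{1}{3315}\right) = \frac{11332}{1105}$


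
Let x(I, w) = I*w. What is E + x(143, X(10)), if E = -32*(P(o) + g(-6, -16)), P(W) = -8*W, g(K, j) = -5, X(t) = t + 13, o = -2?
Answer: 2937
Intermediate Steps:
X(t) = 13 + t
E = -352 (E = -32*(-8*(-2) - 5) = -32*(16 - 5) = -32*11 = -352)
E + x(143, X(10)) = -352 + 143*(13 + 10) = -352 + 143*23 = -352 + 3289 = 2937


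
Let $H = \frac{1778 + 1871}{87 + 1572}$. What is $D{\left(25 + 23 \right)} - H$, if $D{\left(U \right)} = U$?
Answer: $\frac{75983}{1659} \approx 45.8$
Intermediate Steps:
$H = \frac{3649}{1659} \approx 2.1995$
$D{\left(25 + 23 \right)} - H = \left(25 + 23\right) - \frac{3649}{1659} = 48 - \frac{3649}{1659} = \frac{75983}{1659}$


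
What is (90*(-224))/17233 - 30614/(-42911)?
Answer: -337514698/739485263 ≈ -0.45642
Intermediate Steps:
(90*(-224))/17233 - 30614/(-42911) = -20160*1/17233 - 30614*(-1/42911) = -20160/17233 + 30614/42911 = -337514698/739485263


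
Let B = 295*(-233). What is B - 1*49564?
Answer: -118299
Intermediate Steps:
B = -68735
B - 1*49564 = -68735 - 1*49564 = -68735 - 49564 = -118299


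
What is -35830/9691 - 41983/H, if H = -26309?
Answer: -535794217/254960519 ≈ -2.1015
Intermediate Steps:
-35830/9691 - 41983/H = -35830/9691 - 41983/(-26309) = -35830*1/9691 - 41983*(-1/26309) = -35830/9691 + 41983/26309 = -535794217/254960519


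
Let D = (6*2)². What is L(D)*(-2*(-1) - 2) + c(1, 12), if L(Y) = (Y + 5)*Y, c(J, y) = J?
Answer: 1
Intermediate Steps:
D = 144 (D = 12² = 144)
L(Y) = Y*(5 + Y) (L(Y) = (5 + Y)*Y = Y*(5 + Y))
L(D)*(-2*(-1) - 2) + c(1, 12) = (144*(5 + 144))*(-2*(-1) - 2) + 1 = (144*149)*(2 - 2) + 1 = 21456*0 + 1 = 0 + 1 = 1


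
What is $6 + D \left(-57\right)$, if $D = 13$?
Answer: $-735$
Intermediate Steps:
$6 + D \left(-57\right) = 6 + 13 \left(-57\right) = 6 - 741 = -735$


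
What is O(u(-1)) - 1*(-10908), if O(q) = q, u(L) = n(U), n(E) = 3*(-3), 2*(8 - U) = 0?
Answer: 10899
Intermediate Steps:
U = 8 (U = 8 - ½*0 = 8 + 0 = 8)
n(E) = -9
u(L) = -9
O(u(-1)) - 1*(-10908) = -9 - 1*(-10908) = -9 + 10908 = 10899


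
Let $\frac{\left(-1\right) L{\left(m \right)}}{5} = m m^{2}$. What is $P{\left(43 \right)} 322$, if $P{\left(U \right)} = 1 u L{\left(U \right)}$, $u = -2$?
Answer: $256012540$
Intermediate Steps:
$L{\left(m \right)} = - 5 m^{3}$ ($L{\left(m \right)} = - 5 m m^{2} = - 5 m^{3}$)
$P{\left(U \right)} = 10 U^{3}$ ($P{\left(U \right)} = 1 \left(-2\right) \left(- 5 U^{3}\right) = - 2 \left(- 5 U^{3}\right) = 10 U^{3}$)
$P{\left(43 \right)} 322 = 10 \cdot 43^{3} \cdot 322 = 10 \cdot 79507 \cdot 322 = 795070 \cdot 322 = 256012540$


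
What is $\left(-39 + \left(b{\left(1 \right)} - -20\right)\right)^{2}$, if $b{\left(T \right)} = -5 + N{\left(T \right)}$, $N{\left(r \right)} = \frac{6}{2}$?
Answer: $441$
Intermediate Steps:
$N{\left(r \right)} = 3$ ($N{\left(r \right)} = 6 \cdot \frac{1}{2} = 3$)
$b{\left(T \right)} = -2$ ($b{\left(T \right)} = -5 + 3 = -2$)
$\left(-39 + \left(b{\left(1 \right)} - -20\right)\right)^{2} = \left(-39 - -18\right)^{2} = \left(-39 + \left(-2 + 20\right)\right)^{2} = \left(-39 + 18\right)^{2} = \left(-21\right)^{2} = 441$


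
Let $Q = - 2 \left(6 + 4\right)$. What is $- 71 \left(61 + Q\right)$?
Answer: $-2911$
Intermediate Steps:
$Q = -20$ ($Q = \left(-2\right) 10 = -20$)
$- 71 \left(61 + Q\right) = - 71 \left(61 - 20\right) = \left(-71\right) 41 = -2911$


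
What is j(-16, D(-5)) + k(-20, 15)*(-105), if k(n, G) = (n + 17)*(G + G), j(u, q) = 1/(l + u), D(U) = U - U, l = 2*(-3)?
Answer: 207899/22 ≈ 9450.0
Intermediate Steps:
l = -6
D(U) = 0
j(u, q) = 1/(-6 + u)
k(n, G) = 2*G*(17 + n) (k(n, G) = (17 + n)*(2*G) = 2*G*(17 + n))
j(-16, D(-5)) + k(-20, 15)*(-105) = 1/(-6 - 16) + (2*15*(17 - 20))*(-105) = 1/(-22) + (2*15*(-3))*(-105) = -1/22 - 90*(-105) = -1/22 + 9450 = 207899/22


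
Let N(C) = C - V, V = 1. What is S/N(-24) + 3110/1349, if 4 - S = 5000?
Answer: 6817354/33725 ≈ 202.15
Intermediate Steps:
S = -4996 (S = 4 - 1*5000 = 4 - 5000 = -4996)
N(C) = -1 + C (N(C) = C - 1*1 = C - 1 = -1 + C)
S/N(-24) + 3110/1349 = -4996/(-1 - 24) + 3110/1349 = -4996/(-25) + 3110*(1/1349) = -4996*(-1/25) + 3110/1349 = 4996/25 + 3110/1349 = 6817354/33725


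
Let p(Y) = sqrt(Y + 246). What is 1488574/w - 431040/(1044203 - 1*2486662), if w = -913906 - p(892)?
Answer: -42166586801591902/31704648138241089 + 39173*sqrt(1138)/21979583571 ≈ -1.3299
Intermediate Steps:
p(Y) = sqrt(246 + Y)
w = -913906 - sqrt(1138) (w = -913906 - sqrt(246 + 892) = -913906 - sqrt(1138) ≈ -9.1394e+5)
1488574/w - 431040/(1044203 - 1*2486662) = 1488574/(-913906 - sqrt(1138)) - 431040/(1044203 - 1*2486662) = 1488574/(-913906 - sqrt(1138)) - 431040/(1044203 - 2486662) = 1488574/(-913906 - sqrt(1138)) - 431040/(-1442459) = 1488574/(-913906 - sqrt(1138)) - 431040*(-1/1442459) = 1488574/(-913906 - sqrt(1138)) + 431040/1442459 = 431040/1442459 + 1488574/(-913906 - sqrt(1138))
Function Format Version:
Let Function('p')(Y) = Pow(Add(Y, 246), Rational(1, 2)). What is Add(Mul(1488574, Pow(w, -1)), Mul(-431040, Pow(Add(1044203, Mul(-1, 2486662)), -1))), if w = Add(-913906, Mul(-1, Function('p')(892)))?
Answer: Add(Rational(-42166586801591902, 31704648138241089), Mul(Rational(39173, 21979583571), Pow(1138, Rational(1, 2)))) ≈ -1.3299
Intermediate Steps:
Function('p')(Y) = Pow(Add(246, Y), Rational(1, 2))
w = Add(-913906, Mul(-1, Pow(1138, Rational(1, 2)))) (w = Add(-913906, Mul(-1, Pow(Add(246, 892), Rational(1, 2)))) = Add(-913906, Mul(-1, Pow(1138, Rational(1, 2)))) ≈ -9.1394e+5)
Add(Mul(1488574, Pow(w, -1)), Mul(-431040, Pow(Add(1044203, Mul(-1, 2486662)), -1))) = Add(Mul(1488574, Pow(Add(-913906, Mul(-1, Pow(1138, Rational(1, 2)))), -1)), Mul(-431040, Pow(Add(1044203, Mul(-1, 2486662)), -1))) = Add(Mul(1488574, Pow(Add(-913906, Mul(-1, Pow(1138, Rational(1, 2)))), -1)), Mul(-431040, Pow(Add(1044203, -2486662), -1))) = Add(Mul(1488574, Pow(Add(-913906, Mul(-1, Pow(1138, Rational(1, 2)))), -1)), Mul(-431040, Pow(-1442459, -1))) = Add(Mul(1488574, Pow(Add(-913906, Mul(-1, Pow(1138, Rational(1, 2)))), -1)), Mul(-431040, Rational(-1, 1442459))) = Add(Mul(1488574, Pow(Add(-913906, Mul(-1, Pow(1138, Rational(1, 2)))), -1)), Rational(431040, 1442459)) = Add(Rational(431040, 1442459), Mul(1488574, Pow(Add(-913906, Mul(-1, Pow(1138, Rational(1, 2)))), -1)))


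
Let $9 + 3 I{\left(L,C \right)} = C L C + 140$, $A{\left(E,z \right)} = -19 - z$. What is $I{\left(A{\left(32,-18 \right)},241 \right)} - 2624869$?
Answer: $- \frac{7932557}{3} \approx -2.6442 \cdot 10^{6}$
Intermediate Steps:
$I{\left(L,C \right)} = \frac{131}{3} + \frac{L C^{2}}{3}$ ($I{\left(L,C \right)} = -3 + \frac{C L C + 140}{3} = -3 + \frac{L C^{2} + 140}{3} = -3 + \frac{140 + L C^{2}}{3} = -3 + \left(\frac{140}{3} + \frac{L C^{2}}{3}\right) = \frac{131}{3} + \frac{L C^{2}}{3}$)
$I{\left(A{\left(32,-18 \right)},241 \right)} - 2624869 = \left(\frac{131}{3} + \frac{\left(-19 - -18\right) 241^{2}}{3}\right) - 2624869 = \left(\frac{131}{3} + \frac{1}{3} \left(-19 + 18\right) 58081\right) - 2624869 = \left(\frac{131}{3} + \frac{1}{3} \left(-1\right) 58081\right) - 2624869 = \left(\frac{131}{3} - \frac{58081}{3}\right) - 2624869 = - \frac{57950}{3} - 2624869 = - \frac{7932557}{3}$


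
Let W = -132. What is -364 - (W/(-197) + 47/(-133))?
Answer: -9545461/26201 ≈ -364.32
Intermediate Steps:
-364 - (W/(-197) + 47/(-133)) = -364 - (-132/(-197) + 47/(-133)) = -364 - (-132*(-1/197) + 47*(-1/133)) = -364 - (132/197 - 47/133) = -364 - 1*8297/26201 = -364 - 8297/26201 = -9545461/26201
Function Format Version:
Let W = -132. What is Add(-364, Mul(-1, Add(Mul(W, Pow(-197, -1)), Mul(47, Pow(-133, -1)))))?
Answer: Rational(-9545461, 26201) ≈ -364.32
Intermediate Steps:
Add(-364, Mul(-1, Add(Mul(W, Pow(-197, -1)), Mul(47, Pow(-133, -1))))) = Add(-364, Mul(-1, Add(Mul(-132, Pow(-197, -1)), Mul(47, Pow(-133, -1))))) = Add(-364, Mul(-1, Add(Mul(-132, Rational(-1, 197)), Mul(47, Rational(-1, 133))))) = Add(-364, Mul(-1, Add(Rational(132, 197), Rational(-47, 133)))) = Add(-364, Mul(-1, Rational(8297, 26201))) = Add(-364, Rational(-8297, 26201)) = Rational(-9545461, 26201)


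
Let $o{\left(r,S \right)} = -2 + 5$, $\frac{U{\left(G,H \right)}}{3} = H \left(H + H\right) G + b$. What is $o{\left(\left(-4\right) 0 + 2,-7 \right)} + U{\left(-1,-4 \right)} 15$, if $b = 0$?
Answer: $-1437$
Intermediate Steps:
$U{\left(G,H \right)} = 6 G H^{2}$ ($U{\left(G,H \right)} = 3 \left(H \left(H + H\right) G + 0\right) = 3 \left(H 2 H G + 0\right) = 3 \left(H 2 G H + 0\right) = 3 \left(2 G H^{2} + 0\right) = 3 \cdot 2 G H^{2} = 6 G H^{2}$)
$o{\left(r,S \right)} = 3$
$o{\left(\left(-4\right) 0 + 2,-7 \right)} + U{\left(-1,-4 \right)} 15 = 3 + 6 \left(-1\right) \left(-4\right)^{2} \cdot 15 = 3 + 6 \left(-1\right) 16 \cdot 15 = 3 - 1440 = -1437$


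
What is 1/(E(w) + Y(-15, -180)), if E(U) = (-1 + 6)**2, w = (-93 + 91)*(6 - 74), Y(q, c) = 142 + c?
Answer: -1/13 ≈ -0.076923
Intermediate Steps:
w = 136 (w = -2*(-68) = 136)
E(U) = 25 (E(U) = 5**2 = 25)
1/(E(w) + Y(-15, -180)) = 1/(25 + (142 - 180)) = 1/(25 - 38) = 1/(-13) = -1/13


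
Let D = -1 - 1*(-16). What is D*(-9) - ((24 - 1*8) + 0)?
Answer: -151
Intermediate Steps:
D = 15 (D = -1 + 16 = 15)
D*(-9) - ((24 - 1*8) + 0) = 15*(-9) - ((24 - 1*8) + 0) = -135 - ((24 - 8) + 0) = -135 - (16 + 0) = -135 - 1*16 = -135 - 16 = -151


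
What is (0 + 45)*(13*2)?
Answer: 1170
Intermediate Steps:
(0 + 45)*(13*2) = 45*26 = 1170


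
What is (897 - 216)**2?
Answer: 463761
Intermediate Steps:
(897 - 216)**2 = 681**2 = 463761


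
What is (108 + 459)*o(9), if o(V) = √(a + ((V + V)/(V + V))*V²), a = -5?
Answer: 1134*√19 ≈ 4943.0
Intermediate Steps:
o(V) = √(-5 + V²) (o(V) = √(-5 + ((V + V)/(V + V))*V²) = √(-5 + ((2*V)/((2*V)))*V²) = √(-5 + ((2*V)*(1/(2*V)))*V²) = √(-5 + 1*V²) = √(-5 + V²))
(108 + 459)*o(9) = (108 + 459)*√(-5 + 9²) = 567*√(-5 + 81) = 567*√76 = 567*(2*√19) = 1134*√19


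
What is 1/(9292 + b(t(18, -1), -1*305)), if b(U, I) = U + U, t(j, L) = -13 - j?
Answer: 1/9230 ≈ 0.00010834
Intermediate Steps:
b(U, I) = 2*U
1/(9292 + b(t(18, -1), -1*305)) = 1/(9292 + 2*(-13 - 1*18)) = 1/(9292 + 2*(-13 - 18)) = 1/(9292 + 2*(-31)) = 1/(9292 - 62) = 1/9230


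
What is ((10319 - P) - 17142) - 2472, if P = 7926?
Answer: -17221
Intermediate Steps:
((10319 - P) - 17142) - 2472 = ((10319 - 1*7926) - 17142) - 2472 = ((10319 - 7926) - 17142) - 2472 = (2393 - 17142) - 2472 = -14749 - 2472 = -17221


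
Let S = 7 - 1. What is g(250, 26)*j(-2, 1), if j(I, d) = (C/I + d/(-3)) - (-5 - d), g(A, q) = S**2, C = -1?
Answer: 222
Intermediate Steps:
S = 6
g(A, q) = 36 (g(A, q) = 6**2 = 36)
j(I, d) = 5 - 1/I + 2*d/3 (j(I, d) = (-1/I + d/(-3)) - (-5 - d) = (-1/I + d*(-1/3)) + (5 + d) = (-1/I - d/3) + (5 + d) = 5 - 1/I + 2*d/3)
g(250, 26)*j(-2, 1) = 36*(5 - 1/(-2) + (2/3)*1) = 36*(5 - 1*(-1/2) + 2/3) = 36*(5 + 1/2 + 2/3) = 36*(37/6) = 222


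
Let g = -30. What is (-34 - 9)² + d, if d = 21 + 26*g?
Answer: 1090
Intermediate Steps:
d = -759 (d = 21 + 26*(-30) = 21 - 780 = -759)
(-34 - 9)² + d = (-34 - 9)² - 759 = (-43)² - 759 = 1849 - 759 = 1090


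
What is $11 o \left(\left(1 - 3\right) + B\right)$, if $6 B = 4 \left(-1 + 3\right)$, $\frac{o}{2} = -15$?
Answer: $220$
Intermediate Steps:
$o = -30$ ($o = 2 \left(-15\right) = -30$)
$B = \frac{4}{3}$ ($B = \frac{4 \left(-1 + 3\right)}{6} = \frac{4 \cdot 2}{6} = \frac{1}{6} \cdot 8 = \frac{4}{3} \approx 1.3333$)
$11 o \left(\left(1 - 3\right) + B\right) = 11 \left(-30\right) \left(\left(1 - 3\right) + \frac{4}{3}\right) = - 330 \left(-2 + \frac{4}{3}\right) = \left(-330\right) \left(- \frac{2}{3}\right) = 220$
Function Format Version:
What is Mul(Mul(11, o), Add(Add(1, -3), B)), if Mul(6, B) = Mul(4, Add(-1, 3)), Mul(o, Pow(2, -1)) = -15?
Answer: 220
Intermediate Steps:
o = -30 (o = Mul(2, -15) = -30)
B = Rational(4, 3) (B = Mul(Rational(1, 6), Mul(4, Add(-1, 3))) = Mul(Rational(1, 6), Mul(4, 2)) = Mul(Rational(1, 6), 8) = Rational(4, 3) ≈ 1.3333)
Mul(Mul(11, o), Add(Add(1, -3), B)) = Mul(Mul(11, -30), Add(Add(1, -3), Rational(4, 3))) = Mul(-330, Add(-2, Rational(4, 3))) = Mul(-330, Rational(-2, 3)) = 220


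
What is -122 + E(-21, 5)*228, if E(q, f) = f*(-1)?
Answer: -1262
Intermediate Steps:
E(q, f) = -f
-122 + E(-21, 5)*228 = -122 - 1*5*228 = -122 - 5*228 = -122 - 1140 = -1262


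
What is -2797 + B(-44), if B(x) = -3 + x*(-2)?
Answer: -2712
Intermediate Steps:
B(x) = -3 - 2*x
-2797 + B(-44) = -2797 + (-3 - 2*(-44)) = -2797 + (-3 + 88) = -2797 + 85 = -2712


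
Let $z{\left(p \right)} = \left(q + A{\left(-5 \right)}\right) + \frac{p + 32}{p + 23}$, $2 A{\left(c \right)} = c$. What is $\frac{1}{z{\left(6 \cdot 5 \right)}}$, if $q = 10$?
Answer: $\frac{106}{919} \approx 0.11534$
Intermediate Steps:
$A{\left(c \right)} = \frac{c}{2}$
$z{\left(p \right)} = \frac{15}{2} + \frac{32 + p}{23 + p}$ ($z{\left(p \right)} = \left(10 + \frac{1}{2} \left(-5\right)\right) + \frac{p + 32}{p + 23} = \left(10 - \frac{5}{2}\right) + \frac{32 + p}{23 + p} = \frac{15}{2} + \frac{32 + p}{23 + p}$)
$\frac{1}{z{\left(6 \cdot 5 \right)}} = \frac{1}{\frac{1}{2} \frac{1}{23 + 6 \cdot 5} \left(409 + 17 \cdot 6 \cdot 5\right)} = \frac{1}{\frac{1}{2} \frac{1}{23 + 30} \left(409 + 17 \cdot 30\right)} = \frac{1}{\frac{1}{2} \cdot \frac{1}{53} \left(409 + 510\right)} = \frac{1}{\frac{1}{2} \cdot \frac{1}{53} \cdot 919} = \frac{1}{\frac{919}{106}} = \frac{106}{919}$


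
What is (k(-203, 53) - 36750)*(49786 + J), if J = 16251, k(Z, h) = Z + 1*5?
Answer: -2439935076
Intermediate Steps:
k(Z, h) = 5 + Z (k(Z, h) = Z + 5 = 5 + Z)
(k(-203, 53) - 36750)*(49786 + J) = ((5 - 203) - 36750)*(49786 + 16251) = (-198 - 36750)*66037 = -36948*66037 = -2439935076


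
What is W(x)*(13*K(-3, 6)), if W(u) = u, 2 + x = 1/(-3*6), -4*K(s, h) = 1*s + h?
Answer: 481/24 ≈ 20.042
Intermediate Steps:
K(s, h) = -h/4 - s/4 (K(s, h) = -(1*s + h)/4 = -(s + h)/4 = -(h + s)/4 = -h/4 - s/4)
x = -37/18 (x = -2 + 1/(-3*6) = -2 + 1/(-18) = -2 - 1/18 = -37/18 ≈ -2.0556)
W(x)*(13*K(-3, 6)) = -481*(-¼*6 - ¼*(-3))/18 = -481*(-3/2 + ¾)/18 = -481*(-3)/(18*4) = -37/18*(-39/4) = 481/24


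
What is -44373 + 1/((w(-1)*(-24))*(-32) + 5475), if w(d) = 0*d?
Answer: -242942174/5475 ≈ -44373.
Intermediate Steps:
w(d) = 0
-44373 + 1/((w(-1)*(-24))*(-32) + 5475) = -44373 + 1/((0*(-24))*(-32) + 5475) = -44373 + 1/(0*(-32) + 5475) = -44373 + 1/(0 + 5475) = -44373 + 1/5475 = -242942174/5475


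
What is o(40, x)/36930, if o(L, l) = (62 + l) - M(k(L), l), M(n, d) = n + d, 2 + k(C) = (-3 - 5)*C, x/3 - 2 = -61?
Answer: 64/6155 ≈ 0.010398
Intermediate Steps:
x = -177 (x = 6 + 3*(-61) = 6 - 183 = -177)
k(C) = -2 - 8*C (k(C) = -2 + (-3 - 5)*C = -2 - 8*C)
M(n, d) = d + n
o(L, l) = 64 + 8*L (o(L, l) = (62 + l) - (l + (-2 - 8*L)) = (62 + l) - (-2 + l - 8*L) = (62 + l) + (2 - l + 8*L) = 64 + 8*L)
o(40, x)/36930 = (64 + 8*40)/36930 = (64 + 320)*(1/36930) = 384*(1/36930) = 64/6155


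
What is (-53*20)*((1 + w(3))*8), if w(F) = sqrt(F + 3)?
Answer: -8480 - 8480*sqrt(6) ≈ -29252.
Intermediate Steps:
w(F) = sqrt(3 + F)
(-53*20)*((1 + w(3))*8) = (-53*20)*((1 + sqrt(3 + 3))*8) = -1060*(1 + sqrt(6))*8 = -1060*(8 + 8*sqrt(6)) = -8480 - 8480*sqrt(6)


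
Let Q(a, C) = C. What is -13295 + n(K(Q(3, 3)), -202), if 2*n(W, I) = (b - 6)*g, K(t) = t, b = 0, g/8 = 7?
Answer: -13463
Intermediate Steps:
g = 56 (g = 8*7 = 56)
n(W, I) = -168 (n(W, I) = ((0 - 6)*56)/2 = (-6*56)/2 = (½)*(-336) = -168)
-13295 + n(K(Q(3, 3)), -202) = -13295 - 168 = -13463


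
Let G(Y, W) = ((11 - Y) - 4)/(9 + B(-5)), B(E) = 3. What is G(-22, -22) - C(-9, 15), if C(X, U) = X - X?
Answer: 29/12 ≈ 2.4167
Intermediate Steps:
C(X, U) = 0
G(Y, W) = 7/12 - Y/12 (G(Y, W) = ((11 - Y) - 4)/(9 + 3) = (7 - Y)/12 = (7 - Y)*(1/12) = 7/12 - Y/12)
G(-22, -22) - C(-9, 15) = (7/12 - 1/12*(-22)) - 1*0 = (7/12 + 11/6) + 0 = 29/12 + 0 = 29/12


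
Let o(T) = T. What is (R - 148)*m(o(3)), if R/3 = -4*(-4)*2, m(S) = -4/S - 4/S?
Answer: 416/3 ≈ 138.67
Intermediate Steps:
m(S) = -8/S
R = 96 (R = 3*(-4*(-4)*2) = 3*(16*2) = 3*32 = 96)
(R - 148)*m(o(3)) = (96 - 148)*(-8/3) = -(-416)/3 = -52*(-8/3) = 416/3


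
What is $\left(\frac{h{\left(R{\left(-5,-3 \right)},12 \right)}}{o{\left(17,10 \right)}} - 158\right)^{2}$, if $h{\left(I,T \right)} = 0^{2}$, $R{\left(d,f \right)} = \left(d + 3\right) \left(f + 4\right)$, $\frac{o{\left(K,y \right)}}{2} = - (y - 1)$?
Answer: $24964$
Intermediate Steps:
$o{\left(K,y \right)} = 2 - 2 y$ ($o{\left(K,y \right)} = 2 \left(- (y - 1)\right) = 2 \left(- (-1 + y)\right) = 2 \left(1 - y\right) = 2 - 2 y$)
$R{\left(d,f \right)} = \left(3 + d\right) \left(4 + f\right)$
$h{\left(I,T \right)} = 0$
$\left(\frac{h{\left(R{\left(-5,-3 \right)},12 \right)}}{o{\left(17,10 \right)}} - 158\right)^{2} = \left(\frac{0}{2 - 20} - 158\right)^{2} = \left(\frac{0}{-18} - 158\right)^{2} = \left(0 \left(- \frac{1}{18}\right) - 158\right)^{2} = \left(0 - 158\right)^{2} = \left(-158\right)^{2} = 24964$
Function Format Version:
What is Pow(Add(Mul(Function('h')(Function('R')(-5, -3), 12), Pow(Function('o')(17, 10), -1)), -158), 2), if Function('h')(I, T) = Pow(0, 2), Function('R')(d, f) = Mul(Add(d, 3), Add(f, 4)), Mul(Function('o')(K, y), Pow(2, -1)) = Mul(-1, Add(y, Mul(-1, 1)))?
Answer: 24964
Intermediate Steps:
Function('o')(K, y) = Add(2, Mul(-2, y)) (Function('o')(K, y) = Mul(2, Mul(-1, Add(y, Mul(-1, 1)))) = Mul(2, Mul(-1, Add(y, -1))) = Mul(2, Mul(-1, Add(-1, y))) = Mul(2, Add(1, Mul(-1, y))) = Add(2, Mul(-2, y)))
Function('R')(d, f) = Mul(Add(3, d), Add(4, f))
Function('h')(I, T) = 0
Pow(Add(Mul(Function('h')(Function('R')(-5, -3), 12), Pow(Function('o')(17, 10), -1)), -158), 2) = Pow(Add(Mul(0, Pow(Add(2, Mul(-2, 10)), -1)), -158), 2) = Pow(Add(Mul(0, Pow(Add(2, -20), -1)), -158), 2) = Pow(Add(Mul(0, Pow(-18, -1)), -158), 2) = Pow(Add(Mul(0, Rational(-1, 18)), -158), 2) = Pow(Add(0, -158), 2) = Pow(-158, 2) = 24964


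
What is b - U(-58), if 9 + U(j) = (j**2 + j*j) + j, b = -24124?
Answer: -30785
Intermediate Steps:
U(j) = -9 + j + 2*j**2 (U(j) = -9 + ((j**2 + j*j) + j) = -9 + ((j**2 + j**2) + j) = -9 + (2*j**2 + j) = -9 + (j + 2*j**2) = -9 + j + 2*j**2)
b - U(-58) = -24124 - (-9 - 58 + 2*(-58)**2) = -24124 - (-9 - 58 + 2*3364) = -24124 - (-9 - 58 + 6728) = -24124 - 1*6661 = -24124 - 6661 = -30785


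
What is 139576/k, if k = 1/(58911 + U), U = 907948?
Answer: 134950311784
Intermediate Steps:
k = 1/966859 (k = 1/(58911 + 907948) = 1/966859 ≈ 1.0343e-6)
139576/k = 139576/(1/966859) = 139576*966859 = 134950311784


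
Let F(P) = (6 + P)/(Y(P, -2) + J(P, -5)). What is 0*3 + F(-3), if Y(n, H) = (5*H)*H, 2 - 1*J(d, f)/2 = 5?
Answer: 3/14 ≈ 0.21429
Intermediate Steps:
J(d, f) = -6 (J(d, f) = 4 - 2*5 = 4 - 10 = -6)
Y(n, H) = 5*H**2
F(P) = 3/7 + P/14 (F(P) = (6 + P)/(5*(-2)**2 - 6) = (6 + P)/(5*4 - 6) = (6 + P)/(20 - 6) = (6 + P)/14 = (6 + P)*(1/14) = 3/7 + P/14)
0*3 + F(-3) = 0*3 + (3/7 + (1/14)*(-3)) = 0 + (3/7 - 3/14) = 0 + 3/14 = 3/14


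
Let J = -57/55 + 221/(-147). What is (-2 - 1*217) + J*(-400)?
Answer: 1288597/1617 ≈ 796.91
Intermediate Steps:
J = -20534/8085 (J = -57*1/55 + 221*(-1/147) = -57/55 - 221/147 = -20534/8085 ≈ -2.5398)
(-2 - 1*217) + J*(-400) = (-2 - 1*217) - 20534/8085*(-400) = (-2 - 217) + 1642720/1617 = -219 + 1642720/1617 = 1288597/1617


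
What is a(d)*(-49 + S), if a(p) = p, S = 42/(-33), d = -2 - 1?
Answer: 1659/11 ≈ 150.82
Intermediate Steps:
d = -3
S = -14/11 (S = 42*(-1/33) = -14/11 ≈ -1.2727)
a(d)*(-49 + S) = -3*(-49 - 14/11) = -3*(-553/11) = 1659/11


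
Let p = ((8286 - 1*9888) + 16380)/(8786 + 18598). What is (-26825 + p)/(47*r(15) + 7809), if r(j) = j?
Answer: -122426837/38857896 ≈ -3.1506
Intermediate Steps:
p = 2463/4564 (p = ((8286 - 9888) + 16380)/27384 = (-1602 + 16380)*(1/27384) = 14778*(1/27384) = 2463/4564 ≈ 0.53966)
(-26825 + p)/(47*r(15) + 7809) = (-26825 + 2463/4564)/(47*15 + 7809) = -122426837/(4564*(705 + 7809)) = -122426837/4564/8514 = -122426837/4564*1/8514 = -122426837/38857896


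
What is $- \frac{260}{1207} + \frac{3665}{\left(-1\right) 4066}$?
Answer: $- \frac{5480815}{4907662} \approx -1.1168$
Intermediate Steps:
$- \frac{260}{1207} + \frac{3665}{\left(-1\right) 4066} = \left(-260\right) \frac{1}{1207} + \frac{3665}{-4066} = - \frac{260}{1207} + 3665 \left(- \frac{1}{4066}\right) = - \frac{260}{1207} - \frac{3665}{4066} = - \frac{5480815}{4907662}$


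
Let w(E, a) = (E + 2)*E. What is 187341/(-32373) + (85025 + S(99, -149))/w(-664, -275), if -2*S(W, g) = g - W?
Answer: -2411896367/431216208 ≈ -5.5932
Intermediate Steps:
w(E, a) = E*(2 + E) (w(E, a) = (2 + E)*E = E*(2 + E))
S(W, g) = W/2 - g/2 (S(W, g) = -(g - W)/2 = W/2 - g/2)
187341/(-32373) + (85025 + S(99, -149))/w(-664, -275) = 187341/(-32373) + (85025 + ((½)*99 - ½*(-149)))/((-664*(2 - 664))) = 187341*(-1/32373) + (85025 + (99/2 + 149/2))/((-664*(-662))) = -5677/981 + (85025 + 124)/439568 = -5677/981 + 85149*(1/439568) = -5677/981 + 85149/439568 = -2411896367/431216208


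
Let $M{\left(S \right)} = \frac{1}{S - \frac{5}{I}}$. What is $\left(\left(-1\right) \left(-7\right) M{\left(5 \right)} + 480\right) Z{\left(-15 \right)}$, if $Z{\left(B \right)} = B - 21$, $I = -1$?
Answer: $- \frac{86526}{5} \approx -17305.0$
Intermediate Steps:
$M{\left(S \right)} = \frac{1}{5 + S}$ ($M{\left(S \right)} = \frac{1}{S - \frac{5}{-1}} = \frac{1}{S - -5} = \frac{1}{S + 5} = \frac{1}{5 + S}$)
$Z{\left(B \right)} = -21 + B$
$\left(\left(-1\right) \left(-7\right) M{\left(5 \right)} + 480\right) Z{\left(-15 \right)} = \left(\frac{\left(-1\right) \left(-7\right)}{5 + 5} + 480\right) \left(-21 - 15\right) = \left(\frac{7}{10} + 480\right) \left(-36\right) = \frac{4807}{10} \left(-36\right) = - \frac{86526}{5}$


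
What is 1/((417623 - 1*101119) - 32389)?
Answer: 1/284115 ≈ 3.5197e-6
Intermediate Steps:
1/((417623 - 1*101119) - 32389) = 1/((417623 - 101119) - 32389) = 1/(316504 - 32389) = 1/284115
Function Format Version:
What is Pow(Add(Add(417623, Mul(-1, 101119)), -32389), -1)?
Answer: Rational(1, 284115) ≈ 3.5197e-6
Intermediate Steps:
Pow(Add(Add(417623, Mul(-1, 101119)), -32389), -1) = Pow(Add(Add(417623, -101119), -32389), -1) = Pow(Add(316504, -32389), -1) = Pow(284115, -1) = Rational(1, 284115)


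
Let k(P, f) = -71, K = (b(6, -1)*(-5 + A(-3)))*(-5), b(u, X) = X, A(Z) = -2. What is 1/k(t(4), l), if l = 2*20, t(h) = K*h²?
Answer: -1/71 ≈ -0.014085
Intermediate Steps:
K = -35 (K = -(-5 - 2)*(-5) = -1*(-7)*(-5) = 7*(-5) = -35)
t(h) = -35*h²
l = 40
1/k(t(4), l) = 1/(-71) = -1/71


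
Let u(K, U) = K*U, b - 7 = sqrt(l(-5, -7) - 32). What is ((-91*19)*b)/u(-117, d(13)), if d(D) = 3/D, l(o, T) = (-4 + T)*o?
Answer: 12103/27 + 1729*sqrt(23)/27 ≈ 755.37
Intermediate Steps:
l(o, T) = o*(-4 + T)
b = 7 + sqrt(23) (b = 7 + sqrt(-5*(-4 - 7) - 32) = 7 + sqrt(-5*(-11) - 32) = 7 + sqrt(55 - 32) = 7 + sqrt(23) ≈ 11.796)
((-91*19)*b)/u(-117, d(13)) = ((-91*19)*(7 + sqrt(23)))/((-351/13)) = (-1729*(7 + sqrt(23)))/((-351/13)) = (-12103 - 1729*sqrt(23))/((-117*3/13)) = (-12103 - 1729*sqrt(23))/(-27) = (-12103 - 1729*sqrt(23))*(-1/27) = 12103/27 + 1729*sqrt(23)/27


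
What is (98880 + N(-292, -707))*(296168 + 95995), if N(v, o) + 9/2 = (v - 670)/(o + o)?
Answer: 54828669427797/1414 ≈ 3.8776e+10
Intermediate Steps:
N(v, o) = -9/2 + (-670 + v)/(2*o) (N(v, o) = -9/2 + (v - 670)/(o + o) = -9/2 + (-670 + v)/((2*o)) = -9/2 + (-670 + v)*(1/(2*o)) = -9/2 + (-670 + v)/(2*o))
(98880 + N(-292, -707))*(296168 + 95995) = (98880 + (½)*(-670 - 292 - 9*(-707))/(-707))*(296168 + 95995) = (98880 + (½)*(-1/707)*(-670 - 292 + 6363))*392163 = (98880 + (½)*(-1/707)*5401)*392163 = (98880 - 5401/1414)*392163 = (139810919/1414)*392163 = 54828669427797/1414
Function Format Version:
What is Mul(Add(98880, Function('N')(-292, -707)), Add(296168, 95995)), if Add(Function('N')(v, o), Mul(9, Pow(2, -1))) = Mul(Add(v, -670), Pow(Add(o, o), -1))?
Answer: Rational(54828669427797, 1414) ≈ 3.8776e+10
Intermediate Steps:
Function('N')(v, o) = Add(Rational(-9, 2), Mul(Rational(1, 2), Pow(o, -1), Add(-670, v))) (Function('N')(v, o) = Add(Rational(-9, 2), Mul(Add(v, -670), Pow(Add(o, o), -1))) = Add(Rational(-9, 2), Mul(Add(-670, v), Pow(Mul(2, o), -1))) = Add(Rational(-9, 2), Mul(Add(-670, v), Mul(Rational(1, 2), Pow(o, -1)))) = Add(Rational(-9, 2), Mul(Rational(1, 2), Pow(o, -1), Add(-670, v))))
Mul(Add(98880, Function('N')(-292, -707)), Add(296168, 95995)) = Mul(Add(98880, Mul(Rational(1, 2), Pow(-707, -1), Add(-670, -292, Mul(-9, -707)))), Add(296168, 95995)) = Mul(Add(98880, Mul(Rational(1, 2), Rational(-1, 707), Add(-670, -292, 6363))), 392163) = Mul(Add(98880, Mul(Rational(1, 2), Rational(-1, 707), 5401)), 392163) = Mul(Add(98880, Rational(-5401, 1414)), 392163) = Mul(Rational(139810919, 1414), 392163) = Rational(54828669427797, 1414)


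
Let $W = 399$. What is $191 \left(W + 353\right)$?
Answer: $143632$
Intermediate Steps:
$191 \left(W + 353\right) = 191 \left(399 + 353\right) = 191 \cdot 752 = 143632$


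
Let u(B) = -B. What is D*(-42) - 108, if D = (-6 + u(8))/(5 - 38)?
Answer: -1384/11 ≈ -125.82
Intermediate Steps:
D = 14/33 (D = (-6 - 1*8)/(5 - 38) = (-6 - 8)/(-33) = -14*(-1/33) = 14/33 ≈ 0.42424)
D*(-42) - 108 = (14/33)*(-42) - 108 = -196/11 - 108 = -1384/11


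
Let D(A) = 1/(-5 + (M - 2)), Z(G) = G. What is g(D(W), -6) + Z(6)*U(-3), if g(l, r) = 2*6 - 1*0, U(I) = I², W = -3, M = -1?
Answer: 66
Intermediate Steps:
D(A) = -⅛ (D(A) = 1/(-5 + (-1 - 2)) = 1/(-5 - 3) = 1/(-8) = -⅛)
g(l, r) = 12 (g(l, r) = 12 + 0 = 12)
g(D(W), -6) + Z(6)*U(-3) = 12 + 6*(-3)² = 12 + 6*9 = 12 + 54 = 66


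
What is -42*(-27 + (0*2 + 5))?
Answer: 924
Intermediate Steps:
-42*(-27 + (0*2 + 5)) = -42*(-27 + (0 + 5)) = -42*(-27 + 5) = -42*(-22) = 924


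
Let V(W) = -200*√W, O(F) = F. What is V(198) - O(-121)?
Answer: 121 - 600*√22 ≈ -2693.3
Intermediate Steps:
V(198) - O(-121) = -600*√22 - 1*(-121) = -600*√22 + 121 = 121 - 600*√22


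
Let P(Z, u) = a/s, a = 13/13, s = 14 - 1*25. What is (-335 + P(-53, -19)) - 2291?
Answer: -28887/11 ≈ -2626.1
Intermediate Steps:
s = -11 (s = 14 - 25 = -11)
a = 1 (a = 13*(1/13) = 1)
P(Z, u) = -1/11 (P(Z, u) = 1/(-11) = 1*(-1/11) = -1/11)
(-335 + P(-53, -19)) - 2291 = (-335 - 1/11) - 2291 = -3686/11 - 2291 = -28887/11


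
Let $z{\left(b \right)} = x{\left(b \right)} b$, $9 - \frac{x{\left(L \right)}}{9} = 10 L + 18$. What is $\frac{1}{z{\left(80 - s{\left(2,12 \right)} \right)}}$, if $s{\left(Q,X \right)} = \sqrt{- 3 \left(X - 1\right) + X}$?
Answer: $- \frac{i}{14481 \sqrt{21} + 580590 i} \approx -1.7002 \cdot 10^{-6} - 1.9433 \cdot 10^{-7} i$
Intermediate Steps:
$s{\left(Q,X \right)} = \sqrt{3 - 2 X}$ ($s{\left(Q,X \right)} = \sqrt{- 3 \left(-1 + X\right) + X} = \sqrt{\left(3 - 3 X\right) + X} = \sqrt{3 - 2 X}$)
$x{\left(L \right)} = -81 - 90 L$ ($x{\left(L \right)} = 81 - 9 \left(10 L + 18\right) = 81 - 9 \left(18 + 10 L\right) = 81 - \left(162 + 90 L\right) = -81 - 90 L$)
$z{\left(b \right)} = b \left(-81 - 90 b\right)$ ($z{\left(b \right)} = \left(-81 - 90 b\right) b = b \left(-81 - 90 b\right)$)
$\frac{1}{z{\left(80 - s{\left(2,12 \right)} \right)}} = \frac{1}{\left(-9\right) \left(80 - \sqrt{3 - 24}\right) \left(9 + 10 \left(80 - \sqrt{3 - 24}\right)\right)} = \frac{1}{\left(-9\right) \left(80 - \sqrt{-21}\right) \left(9 + 10 \left(80 - \sqrt{-21}\right)\right)} = \frac{1}{\left(-9\right) \left(80 - i \sqrt{21}\right) \left(9 + 10 \left(80 - i \sqrt{21}\right)\right)} = \frac{1}{\left(-9\right) \left(80 - i \sqrt{21}\right) \left(9 + \left(800 - 10 i \sqrt{21}\right)\right)} = \frac{1}{\left(-9\right) \left(80 - i \sqrt{21}\right) \left(809 - 10 i \sqrt{21}\right)} = - \frac{1}{9 \left(80 - i \sqrt{21}\right) \left(809 - 10 i \sqrt{21}\right)}$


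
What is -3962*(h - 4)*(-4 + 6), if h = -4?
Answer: 63392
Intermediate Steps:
-3962*(h - 4)*(-4 + 6) = -3962*(-4 - 4)*(-4 + 6) = -(-31696)*2 = -3962*(-16) = 63392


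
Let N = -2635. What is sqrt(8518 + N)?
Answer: sqrt(5883) ≈ 76.701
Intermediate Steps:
sqrt(8518 + N) = sqrt(8518 - 2635) = sqrt(5883)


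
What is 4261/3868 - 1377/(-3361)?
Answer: 19647457/13000348 ≈ 1.5113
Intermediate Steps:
4261/3868 - 1377/(-3361) = 4261*(1/3868) - 1377*(-1/3361) = 4261/3868 + 1377/3361 = 19647457/13000348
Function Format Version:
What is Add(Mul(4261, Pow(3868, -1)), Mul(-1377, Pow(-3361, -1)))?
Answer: Rational(19647457, 13000348) ≈ 1.5113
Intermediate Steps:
Add(Mul(4261, Pow(3868, -1)), Mul(-1377, Pow(-3361, -1))) = Add(Mul(4261, Rational(1, 3868)), Mul(-1377, Rational(-1, 3361))) = Add(Rational(4261, 3868), Rational(1377, 3361)) = Rational(19647457, 13000348)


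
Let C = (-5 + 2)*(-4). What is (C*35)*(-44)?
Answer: -18480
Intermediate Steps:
C = 12 (C = -3*(-4) = 12)
(C*35)*(-44) = (12*35)*(-44) = 420*(-44) = -18480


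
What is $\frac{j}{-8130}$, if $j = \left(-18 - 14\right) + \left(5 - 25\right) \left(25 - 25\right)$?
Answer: $\frac{16}{4065} \approx 0.003936$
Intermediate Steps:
$j = -32$ ($j = \left(-18 - 14\right) + \left(5 - 25\right) 0 = -32 - 0 = -32 + 0 = -32$)
$\frac{j}{-8130} = - \frac{32}{-8130} = \left(-32\right) \left(- \frac{1}{8130}\right) = \frac{16}{4065}$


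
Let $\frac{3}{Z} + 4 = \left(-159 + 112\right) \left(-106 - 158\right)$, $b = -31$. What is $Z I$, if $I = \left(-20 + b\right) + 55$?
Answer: $\frac{3}{3101} \approx 0.00096743$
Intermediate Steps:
$Z = \frac{3}{12404}$ ($Z = \frac{3}{-4 + \left(-159 + 112\right) \left(-106 - 158\right)} = \frac{3}{-4 - -12408} = \frac{3}{-4 + 12408} = \frac{3}{12404} \approx 0.00024186$)
$I = 4$ ($I = \left(-20 - 31\right) + 55 = -51 + 55 = 4$)
$Z I = \frac{3}{12404} \cdot 4 = \frac{3}{3101}$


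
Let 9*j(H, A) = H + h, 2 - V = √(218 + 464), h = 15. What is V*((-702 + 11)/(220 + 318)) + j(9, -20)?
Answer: 79/807 + 691*√682/538 ≈ 33.640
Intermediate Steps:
V = 2 - √682 (V = 2 - √(218 + 464) = 2 - √682 ≈ -24.115)
j(H, A) = 5/3 + H/9 (j(H, A) = (H + 15)/9 = (15 + H)/9 = 5/3 + H/9)
V*((-702 + 11)/(220 + 318)) + j(9, -20) = (2 - √682)*((-702 + 11)/(220 + 318)) + (5/3 + (⅑)*9) = (2 - √682)*(-691/538) + (5/3 + 1) = (2 - √682)*(-691*1/538) + 8/3 = (2 - √682)*(-691/538) + 8/3 = (-691/269 + 691*√682/538) + 8/3 = 79/807 + 691*√682/538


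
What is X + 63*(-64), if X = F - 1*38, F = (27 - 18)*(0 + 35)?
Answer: -3755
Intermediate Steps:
F = 315 (F = 9*35 = 315)
X = 277 (X = 315 - 1*38 = 315 - 38 = 277)
X + 63*(-64) = 277 + 63*(-64) = 277 - 4032 = -3755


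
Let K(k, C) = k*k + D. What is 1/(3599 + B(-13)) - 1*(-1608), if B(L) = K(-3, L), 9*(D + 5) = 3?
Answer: 17382483/10810 ≈ 1608.0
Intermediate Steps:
D = -14/3 (D = -5 + (⅑)*3 = -5 + ⅓ = -14/3 ≈ -4.6667)
K(k, C) = -14/3 + k² (K(k, C) = k*k - 14/3 = k² - 14/3 = -14/3 + k²)
B(L) = 13/3 (B(L) = -14/3 + (-3)² = -14/3 + 9 = 13/3)
1/(3599 + B(-13)) - 1*(-1608) = 1/(3599 + 13/3) - 1*(-1608) = 1/(10810/3) + 1608 = 3/10810 + 1608 = 17382483/10810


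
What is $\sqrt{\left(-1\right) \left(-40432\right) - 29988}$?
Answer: $2 \sqrt{2611} \approx 102.2$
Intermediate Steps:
$\sqrt{\left(-1\right) \left(-40432\right) - 29988} = \sqrt{40432 - 29988} = \sqrt{10444} = 2 \sqrt{2611}$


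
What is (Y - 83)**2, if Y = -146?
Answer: 52441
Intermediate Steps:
(Y - 83)**2 = (-146 - 83)**2 = (-229)**2 = 52441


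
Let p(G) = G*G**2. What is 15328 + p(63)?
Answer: 265375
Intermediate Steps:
p(G) = G**3
15328 + p(63) = 15328 + 63**3 = 15328 + 250047 = 265375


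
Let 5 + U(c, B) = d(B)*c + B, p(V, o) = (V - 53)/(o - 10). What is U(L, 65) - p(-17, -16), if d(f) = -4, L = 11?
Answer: 173/13 ≈ 13.308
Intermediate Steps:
p(V, o) = (-53 + V)/(-10 + o)
U(c, B) = -5 + B - 4*c (U(c, B) = -5 + (-4*c + B) = -5 + (B - 4*c) = -5 + B - 4*c)
U(L, 65) - p(-17, -16) = (-5 + 65 - 4*11) - (-53 - 17)/(-10 - 16) = (-5 + 65 - 44) - (-70)/(-26) = 16 - (-1)*(-70)/26 = 16 - 1*35/13 = 16 - 35/13 = 173/13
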